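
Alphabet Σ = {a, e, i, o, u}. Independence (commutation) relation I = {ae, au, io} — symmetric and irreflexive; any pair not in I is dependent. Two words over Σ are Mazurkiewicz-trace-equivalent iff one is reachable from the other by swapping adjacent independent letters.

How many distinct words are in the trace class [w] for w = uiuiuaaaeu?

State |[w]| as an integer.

20

0(u) covers ∅
1(i) covers 0:u
2(u) covers 1:i
3(i) covers 2:u
4(u) covers 3:i
5(a) covers 3:i
6(a) covers 5:a
7(a) covers 6:a
8(e) covers 4:u
9(u) covers 8:e
floor of heap: 0:u
completions by unplaced set U, small U first (add the entries for U minus each lowest piece of U):
  |U|=1: {7}:1  {9}:1
  |U|=2: {6,7}:1  {7,9}:2  {8,9}:1
  |U|=3: {4,8,9}:1  {5,6,7}:1  {6,7,9}:3  {7,8,9}:3
  |U|=4: {4,7,8,9}:4  {5,6,7,9}:4  {6,7,8,9}:6
  |U|=5: {4,6,7,8,9}:10  {5,6,7,8,9}:10
  |U|=6: {4,5,6,7,8,9}:20
  |U|=7: {3,4,5,6,7,8,9}:20
  |U|=8: {2,3,4,5,6,7,8,9}:20
  start at 0(u): 20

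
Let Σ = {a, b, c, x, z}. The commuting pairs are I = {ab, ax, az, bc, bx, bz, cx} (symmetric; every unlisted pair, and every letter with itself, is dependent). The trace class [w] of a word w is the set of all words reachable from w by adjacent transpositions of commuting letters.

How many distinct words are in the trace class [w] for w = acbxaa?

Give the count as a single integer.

piece 0:a — minimal
piece 1:c rests on {0:a}
piece 2:b — minimal
piece 3:x — minimal
piece 4:a rests on {1:c}
piece 5:a rests on {4:a}
minimal pieces: {0:a, 2:b, 3:x}
ways to finish when only these pieces remain (= sum over removing one remaining piece with nothing left below it):
  1 left: {2}→1  {3}→1  {5}→1
  2 left: {2,3}→2  {2,5}→2  {3,5}→2  {4,5}→1
  3 left: {1,4,5}→1  {2,3,5}→6  {2,4,5}→3  {3,4,5}→3
  4 left: {0,1,4,5}→1  {1,2,4,5}→4  {1,3,4,5}→4  {2,3,4,5}→12
  placing 0:a first → 20 extensions
  placing 2:b first → 5 extensions
  placing 3:x first → 5 extensions
total linear extensions = 30

30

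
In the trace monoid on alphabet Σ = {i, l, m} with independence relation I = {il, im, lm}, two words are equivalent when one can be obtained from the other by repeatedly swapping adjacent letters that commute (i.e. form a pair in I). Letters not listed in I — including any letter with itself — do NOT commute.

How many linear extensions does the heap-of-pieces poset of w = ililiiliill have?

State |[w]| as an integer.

462

piece 0:i — minimal
piece 1:l — minimal
piece 2:i rests on {0:i}
piece 3:l rests on {1:l}
piece 4:i rests on {2:i}
piece 5:i rests on {4:i}
piece 6:l rests on {3:l}
piece 7:i rests on {5:i}
piece 8:i rests on {7:i}
piece 9:l rests on {6:l}
piece 10:l rests on {9:l}
minimal pieces: {0:i, 1:l}
ways to finish when only these pieces remain (= sum over removing one remaining piece with nothing left below it):
  1 left: {8}→1  {10}→1
  2 left: {7,8}→1  {8,10}→2  {9,10}→1
  3 left: {5,7,8}→1  {6,9,10}→1  {7,8,10}→3  {8,9,10}→3
  4 left: {3,6,9,10}→1  {4,5,7,8}→1  {5,7,8,10}→4  {6,8,9,10}→4  {7,8,9,10}→6
  5 left: {1,3,6,9,10}→1  {2,4,5,7,8}→1  {3,6,8,9,10}→5  {4,5,7,8,10}→5  {5,7,8,9,10}→10  {6,7,8,9,10}→10
  6 left: {0,2,4,5,7,8}→1  {1,3,6,8,9,10}→6  {2,4,5,7,8,10}→6  {3,6,7,8,9,10}→15  {4,5,7,8,9,10}→15  {5,6,7,8,9,10}→20
  7 left: {0,2,4,5,7,8,10}→7  {1,3,6,7,8,9,10}→21  {2,4,5,7,8,9,10}→21  {3,5,6,7,8,9,10}→35  {4,5,6,7,8,9,10}→35
  8 left: {0,2,4,5,7,8,9,10}→28  {1,3,5,6,7,8,9,10}→56  {2,4,5,6,7,8,9,10}→56  {3,4,5,6,7,8,9,10}→70
  9 left: {0,2,4,5,6,7,8,9,10}→84  {1,3,4,5,6,7,8,9,10}→126  {2,3,4,5,6,7,8,9,10}→126
  placing 0:i first → 252 extensions
  placing 1:l first → 210 extensions
total linear extensions = 462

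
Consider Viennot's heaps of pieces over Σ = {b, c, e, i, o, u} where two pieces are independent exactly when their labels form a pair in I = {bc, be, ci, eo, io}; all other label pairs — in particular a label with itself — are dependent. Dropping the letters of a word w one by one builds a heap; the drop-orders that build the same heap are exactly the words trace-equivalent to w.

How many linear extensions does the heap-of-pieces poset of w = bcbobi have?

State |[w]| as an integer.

3

drop 0:b onto floor
drop 1:c onto floor
drop 2:b onto {0:b}
drop 3:o onto {1:c, 2:b}
drop 4:b onto {3:o}
drop 5:i onto {4:b}
ground layer = {0:b, 1:c}
drop-orders for the pieces not yet dropped (sum over which currently-grounded one goes next):
  1 to go: {5} 1
  2 to go: {4,5} 1
  3 to go: {3,4,5} 1
  4 to go: {1,3,4,5} 1  {2,3,4,5} 1
  if 0:b drops first: 2 orders
  if 1:c drops first: 1 orders
heap linearizations: 3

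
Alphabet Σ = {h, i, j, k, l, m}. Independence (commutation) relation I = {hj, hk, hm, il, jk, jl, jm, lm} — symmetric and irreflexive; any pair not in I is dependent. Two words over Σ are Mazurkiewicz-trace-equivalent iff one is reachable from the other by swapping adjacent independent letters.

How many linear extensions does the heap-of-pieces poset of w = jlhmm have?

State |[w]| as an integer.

30

#0=j has no predecessor
#1=l has no predecessor
#2=h depends on [1:l]
#3=m has no predecessor
#4=m depends on [3:m]
sources: [0:j, 1:l, 3:m]
N(rest) = Σ N(rest − s) over sources s of rest; N(one piece) = 1:
  size 1 → [0]=1  [2]=1  [4]=1
  size 2 → [0,2]=2  [0,4]=2  [1,2]=1  [2,4]=2  [3,4]=1
  size 3 → [0,1,2]=3  [0,2,4]=6  [0,3,4]=3  [1,2,4]=3  [2,3,4]=3
  first=0(j) contributes 6
  first=1(l) contributes 12
  first=3(m) contributes 12
|[w]| = 30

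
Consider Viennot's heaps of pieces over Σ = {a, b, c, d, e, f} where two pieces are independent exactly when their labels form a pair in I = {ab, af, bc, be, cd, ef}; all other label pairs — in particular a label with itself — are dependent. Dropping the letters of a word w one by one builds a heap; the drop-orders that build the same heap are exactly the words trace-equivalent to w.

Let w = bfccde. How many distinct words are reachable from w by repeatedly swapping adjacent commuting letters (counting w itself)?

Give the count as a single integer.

3

#0=b has no predecessor
#1=f depends on [0:b]
#2=c depends on [1:f]
#3=c depends on [2:c]
#4=d depends on [1:f]
#5=e depends on [3:c, 4:d]
sources: [0:b]
N(rest) = Σ N(rest − s) over sources s of rest; N(one piece) = 1:
  size 1 → [5]=1
  size 2 → [3,5]=1  [4,5]=1
  size 3 → [2,3,5]=1  [3,4,5]=2
  size 4 → [2,3,4,5]=3
  first=0(b) contributes 3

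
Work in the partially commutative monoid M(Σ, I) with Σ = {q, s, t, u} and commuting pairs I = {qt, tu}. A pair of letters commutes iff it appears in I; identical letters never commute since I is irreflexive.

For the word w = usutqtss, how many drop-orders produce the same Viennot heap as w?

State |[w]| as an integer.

6

0(u) covers ∅
1(s) covers 0:u
2(u) covers 1:s
3(t) covers 1:s
4(q) covers 2:u
5(t) covers 3:t
6(s) covers 4:q, 5:t
7(s) covers 6:s
floor of heap: 0:u
completions by unplaced set U, small U first (add the entries for U minus each lowest piece of U):
  |U|=1: {7}:1
  |U|=2: {6,7}:1
  |U|=3: {4,6,7}:1  {5,6,7}:1
  |U|=4: {2,4,6,7}:1  {3,5,6,7}:1  {4,5,6,7}:2
  |U|=5: {2,4,5,6,7}:3  {3,4,5,6,7}:3
  |U|=6: {2,3,4,5,6,7}:6
  start at 0(u): 6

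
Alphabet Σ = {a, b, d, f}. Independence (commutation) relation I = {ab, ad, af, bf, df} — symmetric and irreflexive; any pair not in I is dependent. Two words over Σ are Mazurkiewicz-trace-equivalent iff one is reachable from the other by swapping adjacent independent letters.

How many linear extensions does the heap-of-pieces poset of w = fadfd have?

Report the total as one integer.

30

drop 0:f onto floor
drop 1:a onto floor
drop 2:d onto floor
drop 3:f onto {0:f}
drop 4:d onto {2:d}
ground layer = {0:f, 1:a, 2:d}
drop-orders for the pieces not yet dropped (sum over which currently-grounded one goes next):
  1 to go: {1} 1  {3} 1  {4} 1
  2 to go: {0,3} 1  {1,3} 2  {1,4} 2  {2,4} 1  {3,4} 2
  3 to go: {0,1,3} 3  {0,3,4} 3  {1,2,4} 3  {1,3,4} 6  {2,3,4} 3
  if 0:f drops first: 12 orders
  if 1:a drops first: 6 orders
  if 2:d drops first: 12 orders
heap linearizations: 30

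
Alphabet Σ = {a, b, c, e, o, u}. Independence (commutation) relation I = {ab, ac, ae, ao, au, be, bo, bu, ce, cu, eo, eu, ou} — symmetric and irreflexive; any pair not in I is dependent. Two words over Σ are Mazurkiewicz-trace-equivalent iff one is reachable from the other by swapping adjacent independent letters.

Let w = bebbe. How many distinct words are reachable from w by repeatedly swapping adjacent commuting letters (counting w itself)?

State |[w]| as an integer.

#0=b has no predecessor
#1=e has no predecessor
#2=b depends on [0:b]
#3=b depends on [2:b]
#4=e depends on [1:e]
sources: [0:b, 1:e]
N(rest) = Σ N(rest − s) over sources s of rest; N(one piece) = 1:
  size 1 → [3]=1  [4]=1
  size 2 → [1,4]=1  [2,3]=1  [3,4]=2
  size 3 → [0,2,3]=1  [1,3,4]=3  [2,3,4]=3
  first=0(b) contributes 6
  first=1(e) contributes 4
|[w]| = 10

10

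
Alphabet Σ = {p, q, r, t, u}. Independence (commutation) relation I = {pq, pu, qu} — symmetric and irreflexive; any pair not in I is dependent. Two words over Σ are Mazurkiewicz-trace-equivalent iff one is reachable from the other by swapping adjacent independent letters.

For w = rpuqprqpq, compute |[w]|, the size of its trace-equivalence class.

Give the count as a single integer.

drop 0:r onto floor
drop 1:p onto {0:r}
drop 2:u onto {0:r}
drop 3:q onto {0:r}
drop 4:p onto {1:p}
drop 5:r onto {2:u, 3:q, 4:p}
drop 6:q onto {5:r}
drop 7:p onto {5:r}
drop 8:q onto {6:q}
ground layer = {0:r}
drop-orders for the pieces not yet dropped (sum over which currently-grounded one goes next):
  1 to go: {7} 1  {8} 1
  2 to go: {6,8} 1  {7,8} 2
  3 to go: {6,7,8} 3
  4 to go: {5,6,7,8} 3
  5 to go: {2,5,6,7,8} 3  {3,5,6,7,8} 3  {4,5,6,7,8} 3
  6 to go: {1,4,5,6,7,8} 3  {2,3,5,6,7,8} 6  {2,4,5,6,7,8} 6  {3,4,5,6,7,8} 6
  7 to go: {1,2,4,5,6,7,8} 9  {1,3,4,5,6,7,8} 9  {2,3,4,5,6,7,8} 18
  if 0:r drops first: 36 orders

36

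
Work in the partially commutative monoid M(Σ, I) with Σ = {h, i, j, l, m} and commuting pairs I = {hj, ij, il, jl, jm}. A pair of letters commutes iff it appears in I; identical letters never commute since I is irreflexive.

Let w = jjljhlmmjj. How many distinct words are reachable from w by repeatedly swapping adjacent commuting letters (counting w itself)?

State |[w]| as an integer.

252

#0=j has no predecessor
#1=j depends on [0:j]
#2=l has no predecessor
#3=j depends on [1:j]
#4=h depends on [2:l]
#5=l depends on [4:h]
#6=m depends on [5:l]
#7=m depends on [6:m]
#8=j depends on [3:j]
#9=j depends on [8:j]
sources: [0:j, 2:l]
N(rest) = Σ N(rest − s) over sources s of rest; N(one piece) = 1:
  size 1 → [7]=1  [9]=1
  size 2 → [6,7]=1  [7,9]=2  [8,9]=1
  size 3 → [3,8,9]=1  [5,6,7]=1  [6,7,9]=3  [7,8,9]=3
  size 4 → [1,3,8,9]=1  [3,7,8,9]=4  [4,5,6,7]=1  [5,6,7,9]=4  [6,7,8,9]=6
  size 5 → [0,1,3,8,9]=1  [1,3,7,8,9]=5  [2,4,5,6,7]=1  [3,6,7,8,9]=10  [4,5,6,7,9]=5  [5,6,7,8,9]=10
  size 6 → [0,1,3,7,8,9]=6  [1,3,6,7,8,9]=15  [2,4,5,6,7,9]=6  [3,5,6,7,8,9]=20  [4,5,6,7,8,9]=15
  size 7 → [0,1,3,6,7,8,9]=21  [1,3,5,6,7,8,9]=35  [2,4,5,6,7,8,9]=21  [3,4,5,6,7,8,9]=35
  size 8 → [0,1,3,5,6,7,8,9]=56  [1,3,4,5,6,7,8,9]=70  [2,3,4,5,6,7,8,9]=56
  first=0(j) contributes 126
  first=2(l) contributes 126
|[w]| = 252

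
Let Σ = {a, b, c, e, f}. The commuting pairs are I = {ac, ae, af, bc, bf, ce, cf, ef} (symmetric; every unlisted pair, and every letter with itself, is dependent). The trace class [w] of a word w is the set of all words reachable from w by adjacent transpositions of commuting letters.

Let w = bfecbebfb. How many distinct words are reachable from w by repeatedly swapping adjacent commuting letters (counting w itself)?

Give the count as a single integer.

252

0(b) covers ∅
1(f) covers ∅
2(e) covers 0:b
3(c) covers ∅
4(b) covers 2:e
5(e) covers 4:b
6(b) covers 5:e
7(f) covers 1:f
8(b) covers 6:b
floor of heap: 0:b, 1:f, 3:c
completions by unplaced set U, small U first (add the entries for U minus each lowest piece of U):
  |U|=1: {3}:1  {7}:1  {8}:1
  |U|=2: {1,7}:1  {3,7}:2  {3,8}:2  {6,8}:1  {7,8}:2
  |U|=3: {1,3,7}:3  {1,7,8}:3  {3,6,8}:3  {3,7,8}:6  {5,6,8}:1  {6,7,8}:3
  |U|=4: {1,3,7,8}:12  {1,6,7,8}:6  {3,5,6,8}:4  {3,6,7,8}:12  {4,5,6,8}:1  {5,6,7,8}:4
  |U|=5: {1,3,6,7,8}:30  {1,5,6,7,8}:10  {2,4,5,6,8}:1  {3,4,5,6,8}:5  {3,5,6,7,8}:20  {4,5,6,7,8}:5
  |U|=6: {0,2,4,5,6,8}:1  {1,3,5,6,7,8}:60  {1,4,5,6,7,8}:15  {2,3,4,5,6,8}:6  {2,4,5,6,7,8}:6  {3,4,5,6,7,8}:30
  |U|=7: {0,2,3,4,5,6,8}:7  {0,2,4,5,6,7,8}:7  {1,2,4,5,6,7,8}:21  {1,3,4,5,6,7,8}:105  {2,3,4,5,6,7,8}:42
  start at 0(b): 168
  start at 1(f): 56
  start at 3(c): 28
sum over floor = 252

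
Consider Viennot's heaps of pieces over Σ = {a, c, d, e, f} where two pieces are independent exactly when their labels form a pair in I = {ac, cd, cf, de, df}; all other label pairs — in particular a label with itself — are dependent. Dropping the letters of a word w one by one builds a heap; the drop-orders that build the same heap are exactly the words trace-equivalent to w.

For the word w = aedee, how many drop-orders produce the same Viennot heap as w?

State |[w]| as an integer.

4

#0=a has no predecessor
#1=e depends on [0:a]
#2=d depends on [0:a]
#3=e depends on [1:e]
#4=e depends on [3:e]
sources: [0:a]
N(rest) = Σ N(rest − s) over sources s of rest; N(one piece) = 1:
  size 1 → [2]=1  [4]=1
  size 2 → [2,4]=2  [3,4]=1
  size 3 → [1,3,4]=1  [2,3,4]=3
  first=0(a) contributes 4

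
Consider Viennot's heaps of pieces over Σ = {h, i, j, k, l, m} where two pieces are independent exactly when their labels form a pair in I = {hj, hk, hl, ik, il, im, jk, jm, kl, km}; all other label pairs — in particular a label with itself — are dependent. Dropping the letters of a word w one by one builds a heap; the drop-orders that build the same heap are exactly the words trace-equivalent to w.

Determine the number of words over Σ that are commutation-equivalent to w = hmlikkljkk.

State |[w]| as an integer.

0(h) covers ∅
1(m) covers 0:h
2(l) covers 1:m
3(i) covers 0:h
4(k) covers ∅
5(k) covers 4:k
6(l) covers 2:l
7(j) covers 3:i, 6:l
8(k) covers 5:k
9(k) covers 8:k
floor of heap: 0:h, 4:k
completions by unplaced set U, small U first (add the entries for U minus each lowest piece of U):
  |U|=1: {7}:1  {9}:1
  |U|=2: {3,7}:1  {6,7}:1  {7,9}:2  {8,9}:1
  |U|=3: {2,6,7}:1  {3,6,7}:2  {3,7,9}:3  {5,8,9}:1  {6,7,9}:3  {7,8,9}:3
  |U|=4: {1,2,6,7}:1  {2,3,6,7}:3  {2,6,7,9}:4  {3,6,7,9}:8  {3,7,8,9}:6  {4,5,8,9}:1  {5,7,8,9}:4  {6,7,8,9}:6
  |U|=5: {1,2,3,6,7}:4  {1,2,6,7,9}:5  {2,3,6,7,9}:15  {2,6,7,8,9}:10  {3,5,7,8,9}:10  {3,6,7,8,9}:20  {4,5,7,8,9}:5  {5,6,7,8,9}:10
  |U|=6: {0,1,2,3,6,7}:4  {1,2,3,6,7,9}:24  {1,2,6,7,8,9}:15  {2,3,6,7,8,9}:45  {2,5,6,7,8,9}:20  {3,4,5,7,8,9}:15  {3,5,6,7,8,9}:40  {4,5,6,7,8,9}:15
  |U|=7: {0,1,2,3,6,7,9}:28  {1,2,3,6,7,8,9}:84  {1,2,5,6,7,8,9}:35  {2,3,5,6,7,8,9}:105  {2,4,5,6,7,8,9}:35  {3,4,5,6,7,8,9}:70
  |U|=8: {0,1,2,3,6,7,8,9}:112  {1,2,3,5,6,7,8,9}:224  {1,2,4,5,6,7,8,9}:70  {2,3,4,5,6,7,8,9}:210
  start at 0(h): 504
  start at 4(k): 336
sum over floor = 840

840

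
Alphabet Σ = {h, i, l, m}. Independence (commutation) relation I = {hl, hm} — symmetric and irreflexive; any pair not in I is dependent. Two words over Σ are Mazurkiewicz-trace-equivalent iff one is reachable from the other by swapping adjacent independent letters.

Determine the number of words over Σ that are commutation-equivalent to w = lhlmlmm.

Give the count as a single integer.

7

drop 0:l onto floor
drop 1:h onto floor
drop 2:l onto {0:l}
drop 3:m onto {2:l}
drop 4:l onto {3:m}
drop 5:m onto {4:l}
drop 6:m onto {5:m}
ground layer = {0:l, 1:h}
drop-orders for the pieces not yet dropped (sum over which currently-grounded one goes next):
  1 to go: {1} 1  {6} 1
  2 to go: {1,6} 2  {5,6} 1
  3 to go: {1,5,6} 3  {4,5,6} 1
  4 to go: {1,4,5,6} 4  {3,4,5,6} 1
  5 to go: {1,3,4,5,6} 5  {2,3,4,5,6} 1
  if 0:l drops first: 6 orders
  if 1:h drops first: 1 orders
heap linearizations: 7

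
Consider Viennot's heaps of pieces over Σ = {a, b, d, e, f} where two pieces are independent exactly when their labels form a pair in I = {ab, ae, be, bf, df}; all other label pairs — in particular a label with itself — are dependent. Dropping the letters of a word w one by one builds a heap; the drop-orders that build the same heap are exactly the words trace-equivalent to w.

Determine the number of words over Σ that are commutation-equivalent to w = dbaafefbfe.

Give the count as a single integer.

36

#0=d has no predecessor
#1=b depends on [0:d]
#2=a depends on [0:d]
#3=a depends on [2:a]
#4=f depends on [3:a]
#5=e depends on [4:f]
#6=f depends on [5:e]
#7=b depends on [1:b]
#8=f depends on [6:f]
#9=e depends on [8:f]
sources: [0:d]
N(rest) = Σ N(rest − s) over sources s of rest; N(one piece) = 1:
  size 1 → [7]=1  [9]=1
  size 2 → [1,7]=1  [7,9]=2  [8,9]=1
  size 3 → [1,7,9]=3  [6,8,9]=1  [7,8,9]=3
  size 4 → [1,7,8,9]=6  [5,6,8,9]=1  [6,7,8,9]=4
  size 5 → [1,6,7,8,9]=10  [4,5,6,8,9]=1  [5,6,7,8,9]=5
  size 6 → [1,5,6,7,8,9]=15  [3,4,5,6,8,9]=1  [4,5,6,7,8,9]=6
  size 7 → [1,4,5,6,7,8,9]=21  [2,3,4,5,6,8,9]=1  [3,4,5,6,7,8,9]=7
  size 8 → [1,3,4,5,6,7,8,9]=28  [2,3,4,5,6,7,8,9]=8
  first=0(d) contributes 36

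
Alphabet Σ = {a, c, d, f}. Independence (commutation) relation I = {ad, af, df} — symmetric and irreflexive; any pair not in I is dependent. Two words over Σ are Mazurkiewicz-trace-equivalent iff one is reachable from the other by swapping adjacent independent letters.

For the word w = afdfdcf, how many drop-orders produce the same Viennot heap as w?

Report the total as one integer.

#0=a has no predecessor
#1=f has no predecessor
#2=d has no predecessor
#3=f depends on [1:f]
#4=d depends on [2:d]
#5=c depends on [0:a, 3:f, 4:d]
#6=f depends on [5:c]
sources: [0:a, 1:f, 2:d]
N(rest) = Σ N(rest − s) over sources s of rest; N(one piece) = 1:
  size 1 → [6]=1
  size 2 → [5,6]=1
  size 3 → [0,5,6]=1  [3,5,6]=1  [4,5,6]=1
  size 4 → [0,3,5,6]=2  [0,4,5,6]=2  [1,3,5,6]=1  [2,4,5,6]=1  [3,4,5,6]=2
  size 5 → [0,1,3,5,6]=3  [0,2,4,5,6]=3  [0,3,4,5,6]=6  [1,3,4,5,6]=3  [2,3,4,5,6]=3
  first=0(a) contributes 6
  first=1(f) contributes 12
  first=2(d) contributes 12
|[w]| = 30

30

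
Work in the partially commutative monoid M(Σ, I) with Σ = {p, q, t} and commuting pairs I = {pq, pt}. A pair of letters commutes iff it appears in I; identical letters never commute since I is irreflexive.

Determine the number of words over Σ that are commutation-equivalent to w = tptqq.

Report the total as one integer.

5

0(t) covers ∅
1(p) covers ∅
2(t) covers 0:t
3(q) covers 2:t
4(q) covers 3:q
floor of heap: 0:t, 1:p
completions by unplaced set U, small U first (add the entries for U minus each lowest piece of U):
  |U|=1: {1}:1  {4}:1
  |U|=2: {1,4}:2  {3,4}:1
  |U|=3: {1,3,4}:3  {2,3,4}:1
  start at 0(t): 4
  start at 1(p): 1
sum over floor = 5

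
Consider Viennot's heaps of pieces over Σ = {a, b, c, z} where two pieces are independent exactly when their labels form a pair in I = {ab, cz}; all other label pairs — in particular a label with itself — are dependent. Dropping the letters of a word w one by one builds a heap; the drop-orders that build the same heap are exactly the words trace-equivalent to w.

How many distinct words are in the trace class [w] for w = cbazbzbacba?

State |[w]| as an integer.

piece 0:c — minimal
piece 1:b rests on {0:c}
piece 2:a rests on {0:c}
piece 3:z rests on {1:b, 2:a}
piece 4:b rests on {3:z}
piece 5:z rests on {4:b}
piece 6:b rests on {5:z}
piece 7:a rests on {5:z}
piece 8:c rests on {6:b, 7:a}
piece 9:b rests on {8:c}
piece 10:a rests on {8:c}
minimal pieces: {0:c}
ways to finish when only these pieces remain (= sum over removing one remaining piece with nothing left below it):
  1 left: {9}→1  {10}→1
  2 left: {9,10}→2
  3 left: {8,9,10}→2
  4 left: {6,8,9,10}→2  {7,8,9,10}→2
  5 left: {6,7,8,9,10}→4
  6 left: {5,6,7,8,9,10}→4
  7 left: {4,5,6,7,8,9,10}→4
  8 left: {3,4,5,6,7,8,9,10}→4
  9 left: {1,3,4,5,6,7,8,9,10}→4  {2,3,4,5,6,7,8,9,10}→4
  placing 0:c first → 8 extensions

8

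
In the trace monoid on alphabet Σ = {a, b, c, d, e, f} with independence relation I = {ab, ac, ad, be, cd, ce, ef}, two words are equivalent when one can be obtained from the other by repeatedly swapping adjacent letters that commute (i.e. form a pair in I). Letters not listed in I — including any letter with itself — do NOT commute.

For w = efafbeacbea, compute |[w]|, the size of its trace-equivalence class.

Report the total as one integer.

110

#0=e has no predecessor
#1=f has no predecessor
#2=a depends on [0:e, 1:f]
#3=f depends on [2:a]
#4=b depends on [3:f]
#5=e depends on [2:a]
#6=a depends on [3:f, 5:e]
#7=c depends on [4:b]
#8=b depends on [7:c]
#9=e depends on [6:a]
#10=a depends on [9:e]
sources: [0:e, 1:f]
N(rest) = Σ N(rest − s) over sources s of rest; N(one piece) = 1:
  size 1 → [8]=1  [10]=1
  size 2 → [7,8]=1  [8,10]=2  [9,10]=1
  size 3 → [4,7,8]=1  [6,9,10]=1  [7,8,10]=3  [8,9,10]=3
  size 4 → [4,7,8,10]=4  [5,6,9,10]=1  [6,8,9,10]=4  [7,8,9,10]=6
  size 5 → [4,7,8,9,10]=10  [5,6,8,9,10]=5  [6,7,8,9,10]=10
  size 6 → [4,6,7,8,9,10]=20  [5,6,7,8,9,10]=15
  size 7 → [3,4,6,7,8,9,10]=20  [4,5,6,7,8,9,10]=35
  size 8 → [3,4,5,6,7,8,9,10]=55
  size 9 → [2,3,4,5,6,7,8,9,10]=55
  first=0(e) contributes 55
  first=1(f) contributes 55
|[w]| = 110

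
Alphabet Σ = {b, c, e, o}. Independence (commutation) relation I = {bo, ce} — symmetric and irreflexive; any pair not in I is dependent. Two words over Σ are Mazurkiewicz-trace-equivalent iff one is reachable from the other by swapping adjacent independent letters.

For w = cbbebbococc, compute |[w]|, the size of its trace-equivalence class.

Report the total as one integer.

0(c) covers ∅
1(b) covers 0:c
2(b) covers 1:b
3(e) covers 2:b
4(b) covers 3:e
5(b) covers 4:b
6(o) covers 3:e
7(c) covers 5:b, 6:o
8(o) covers 7:c
9(c) covers 8:o
10(c) covers 9:c
floor of heap: 0:c
completions by unplaced set U, small U first (add the entries for U minus each lowest piece of U):
  |U|=1: {10}:1
  |U|=2: {9,10}:1
  |U|=3: {8,9,10}:1
  |U|=4: {7,8,9,10}:1
  |U|=5: {5,7,8,9,10}:1  {6,7,8,9,10}:1
  |U|=6: {4,5,7,8,9,10}:1  {5,6,7,8,9,10}:2
  |U|=7: {4,5,6,7,8,9,10}:3
  |U|=8: {3,4,5,6,7,8,9,10}:3
  |U|=9: {2,3,4,5,6,7,8,9,10}:3
  start at 0(c): 3

3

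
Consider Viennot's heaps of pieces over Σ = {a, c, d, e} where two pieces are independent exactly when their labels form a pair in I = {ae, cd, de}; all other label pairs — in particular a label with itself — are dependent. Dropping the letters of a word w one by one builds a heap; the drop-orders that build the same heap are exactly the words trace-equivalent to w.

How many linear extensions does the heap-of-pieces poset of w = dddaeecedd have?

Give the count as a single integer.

115

0(d) covers ∅
1(d) covers 0:d
2(d) covers 1:d
3(a) covers 2:d
4(e) covers ∅
5(e) covers 4:e
6(c) covers 3:a, 5:e
7(e) covers 6:c
8(d) covers 3:a
9(d) covers 8:d
floor of heap: 0:d, 4:e
completions by unplaced set U, small U first (add the entries for U minus each lowest piece of U):
  |U|=1: {7}:1  {9}:1
  |U|=2: {6,7}:1  {7,9}:2  {8,9}:1
  |U|=3: {5,6,7}:1  {6,7,9}:3  {7,8,9}:3
  |U|=4: {4,5,6,7}:1  {5,6,7,9}:4  {6,7,8,9}:6
  |U|=5: {3,6,7,8,9}:6  {4,5,6,7,9}:5  {5,6,7,8,9}:10
  |U|=6: {2,3,6,7,8,9}:6  {3,5,6,7,8,9}:16  {4,5,6,7,8,9}:15
  |U|=7: {1,2,3,6,7,8,9}:6  {2,3,5,6,7,8,9}:22  {3,4,5,6,7,8,9}:31
  |U|=8: {0,1,2,3,6,7,8,9}:6  {1,2,3,5,6,7,8,9}:28  {2,3,4,5,6,7,8,9}:53
  start at 0(d): 81
  start at 4(e): 34
sum over floor = 115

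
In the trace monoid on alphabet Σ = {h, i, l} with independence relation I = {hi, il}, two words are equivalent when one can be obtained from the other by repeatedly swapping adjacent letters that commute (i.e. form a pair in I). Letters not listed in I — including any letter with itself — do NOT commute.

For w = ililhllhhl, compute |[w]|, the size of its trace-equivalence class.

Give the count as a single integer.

drop 0:i onto floor
drop 1:l onto floor
drop 2:i onto {0:i}
drop 3:l onto {1:l}
drop 4:h onto {3:l}
drop 5:l onto {4:h}
drop 6:l onto {5:l}
drop 7:h onto {6:l}
drop 8:h onto {7:h}
drop 9:l onto {8:h}
ground layer = {0:i, 1:l}
drop-orders for the pieces not yet dropped (sum over which currently-grounded one goes next):
  1 to go: {2} 1  {9} 1
  2 to go: {0,2} 1  {2,9} 2  {8,9} 1
  3 to go: {0,2,9} 3  {2,8,9} 3  {7,8,9} 1
  4 to go: {0,2,8,9} 6  {2,7,8,9} 4  {6,7,8,9} 1
  5 to go: {0,2,7,8,9} 10  {2,6,7,8,9} 5  {5,6,7,8,9} 1
  6 to go: {0,2,6,7,8,9} 15  {2,5,6,7,8,9} 6  {4,5,6,7,8,9} 1
  7 to go: {0,2,5,6,7,8,9} 21  {2,4,5,6,7,8,9} 7  {3,4,5,6,7,8,9} 1
  8 to go: {0,2,4,5,6,7,8,9} 28  {1,3,4,5,6,7,8,9} 1  {2,3,4,5,6,7,8,9} 8
  if 0:i drops first: 9 orders
  if 1:l drops first: 36 orders
heap linearizations: 45

45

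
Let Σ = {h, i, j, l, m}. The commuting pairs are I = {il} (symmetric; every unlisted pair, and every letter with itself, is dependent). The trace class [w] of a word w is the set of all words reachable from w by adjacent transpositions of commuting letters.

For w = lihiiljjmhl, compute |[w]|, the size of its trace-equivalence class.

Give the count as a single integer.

6

drop 0:l onto floor
drop 1:i onto floor
drop 2:h onto {0:l, 1:i}
drop 3:i onto {2:h}
drop 4:i onto {3:i}
drop 5:l onto {2:h}
drop 6:j onto {4:i, 5:l}
drop 7:j onto {6:j}
drop 8:m onto {7:j}
drop 9:h onto {8:m}
drop 10:l onto {9:h}
ground layer = {0:l, 1:i}
drop-orders for the pieces not yet dropped (sum over which currently-grounded one goes next):
  1 to go: {10} 1
  2 to go: {9,10} 1
  3 to go: {8,9,10} 1
  4 to go: {7,8,9,10} 1
  5 to go: {6,7,8,9,10} 1
  6 to go: {4,6,7,8,9,10} 1  {5,6,7,8,9,10} 1
  7 to go: {3,4,6,7,8,9,10} 1  {4,5,6,7,8,9,10} 2
  8 to go: {3,4,5,6,7,8,9,10} 3
  9 to go: {2,3,4,5,6,7,8,9,10} 3
  if 0:l drops first: 3 orders
  if 1:i drops first: 3 orders
heap linearizations: 6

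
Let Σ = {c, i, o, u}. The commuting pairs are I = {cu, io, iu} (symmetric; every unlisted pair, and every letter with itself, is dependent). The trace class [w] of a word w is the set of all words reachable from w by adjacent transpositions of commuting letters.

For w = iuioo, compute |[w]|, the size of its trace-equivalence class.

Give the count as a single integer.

10

drop 0:i onto floor
drop 1:u onto floor
drop 2:i onto {0:i}
drop 3:o onto {1:u}
drop 4:o onto {3:o}
ground layer = {0:i, 1:u}
drop-orders for the pieces not yet dropped (sum over which currently-grounded one goes next):
  1 to go: {2} 1  {4} 1
  2 to go: {0,2} 1  {2,4} 2  {3,4} 1
  3 to go: {0,2,4} 3  {1,3,4} 1  {2,3,4} 3
  if 0:i drops first: 4 orders
  if 1:u drops first: 6 orders
heap linearizations: 10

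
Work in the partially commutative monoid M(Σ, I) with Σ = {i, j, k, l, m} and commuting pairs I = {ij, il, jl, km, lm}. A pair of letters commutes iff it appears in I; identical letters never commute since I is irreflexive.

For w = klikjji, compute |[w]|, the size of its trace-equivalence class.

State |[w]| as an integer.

drop 0:k onto floor
drop 1:l onto {0:k}
drop 2:i onto {0:k}
drop 3:k onto {1:l, 2:i}
drop 4:j onto {3:k}
drop 5:j onto {4:j}
drop 6:i onto {3:k}
ground layer = {0:k}
drop-orders for the pieces not yet dropped (sum over which currently-grounded one goes next):
  1 to go: {5} 1  {6} 1
  2 to go: {4,5} 1  {5,6} 2
  3 to go: {4,5,6} 3
  4 to go: {3,4,5,6} 3
  5 to go: {1,3,4,5,6} 3  {2,3,4,5,6} 3
  if 0:k drops first: 6 orders

6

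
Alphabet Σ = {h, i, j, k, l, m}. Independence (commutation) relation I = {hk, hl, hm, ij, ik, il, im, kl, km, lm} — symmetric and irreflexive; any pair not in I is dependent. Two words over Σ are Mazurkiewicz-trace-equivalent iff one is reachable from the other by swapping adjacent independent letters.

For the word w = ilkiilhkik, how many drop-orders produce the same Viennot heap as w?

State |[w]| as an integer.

2520

0(i) covers ∅
1(l) covers ∅
2(k) covers ∅
3(i) covers 0:i
4(i) covers 3:i
5(l) covers 1:l
6(h) covers 4:i
7(k) covers 2:k
8(i) covers 6:h
9(k) covers 7:k
floor of heap: 0:i, 1:l, 2:k
completions by unplaced set U, small U first (add the entries for U minus each lowest piece of U):
  |U|=1: {5}:1  {8}:1  {9}:1
  |U|=2: {1,5}:1  {5,8}:2  {5,9}:2  {6,8}:1  {7,9}:1  {8,9}:2
  |U|=3: {1,5,8}:3  {1,5,9}:3  {2,7,9}:1  {4,6,8}:1  {5,6,8}:3  {5,7,9}:3  {5,8,9}:6  {6,8,9}:3  {7,8,9}:3
  |U|=4: {1,5,6,8}:6  {1,5,7,9}:6  {1,5,8,9}:12  {2,5,7,9}:4  {2,7,8,9}:4  {3,4,6,8}:1  {4,5,6,8}:4  {4,6,8,9}:4  {5,6,8,9}:12  {5,7,8,9}:12  {6,7,8,9}:6
  |U|=5: {0,3,4,6,8}:1  {1,2,5,7,9}:10  {1,4,5,6,8}:10  {1,5,6,8,9}:30  {1,5,7,8,9}:30  {2,5,7,8,9}:20  {2,6,7,8,9}:10  {3,4,5,6,8}:5  {3,4,6,8,9}:5  {4,5,6,8,9}:20  {4,6,7,8,9}:10  {5,6,7,8,9}:30
  |U|=6: {0,3,4,5,6,8}:6  {0,3,4,6,8,9}:6  {1,2,5,7,8,9}:60  {1,3,4,5,6,8}:15  {1,4,5,6,8,9}:60  {1,5,6,7,8,9}:90  {2,4,6,7,8,9}:20  {2,5,6,7,8,9}:60  {3,4,5,6,8,9}:30  {3,4,6,7,8,9}:15  {4,5,6,7,8,9}:60
  |U|=7: {0,1,3,4,5,6,8}:21  {0,3,4,5,6,8,9}:42  {0,3,4,6,7,8,9}:21  {1,2,5,6,7,8,9}:210  {1,3,4,5,6,8,9}:105  {1,4,5,6,7,8,9}:210  {2,3,4,6,7,8,9}:35  {2,4,5,6,7,8,9}:140  {3,4,5,6,7,8,9}:105
  |U|=8: {0,1,3,4,5,6,8,9}:168  {0,2,3,4,6,7,8,9}:56  {0,3,4,5,6,7,8,9}:168  {1,2,4,5,6,7,8,9}:560  {1,3,4,5,6,7,8,9}:420  {2,3,4,5,6,7,8,9}:280
  start at 0(i): 1260
  start at 1(l): 504
  start at 2(k): 756
sum over floor = 2520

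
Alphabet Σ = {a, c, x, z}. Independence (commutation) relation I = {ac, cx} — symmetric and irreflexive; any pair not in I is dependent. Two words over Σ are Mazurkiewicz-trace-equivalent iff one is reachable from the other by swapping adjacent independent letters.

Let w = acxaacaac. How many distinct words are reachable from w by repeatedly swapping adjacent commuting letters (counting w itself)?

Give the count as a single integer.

piece 0:a — minimal
piece 1:c — minimal
piece 2:x rests on {0:a}
piece 3:a rests on {2:x}
piece 4:a rests on {3:a}
piece 5:c rests on {1:c}
piece 6:a rests on {4:a}
piece 7:a rests on {6:a}
piece 8:c rests on {5:c}
minimal pieces: {0:a, 1:c}
ways to finish when only these pieces remain (= sum over removing one remaining piece with nothing left below it):
  1 left: {7}→1  {8}→1
  2 left: {5,8}→1  {6,7}→1  {7,8}→2
  3 left: {1,5,8}→1  {4,6,7}→1  {5,7,8}→3  {6,7,8}→3
  4 left: {1,5,7,8}→4  {3,4,6,7}→1  {4,6,7,8}→4  {5,6,7,8}→6
  5 left: {1,5,6,7,8}→10  {2,3,4,6,7}→1  {3,4,6,7,8}→5  {4,5,6,7,8}→10
  6 left: {0,2,3,4,6,7}→1  {1,4,5,6,7,8}→20  {2,3,4,6,7,8}→6  {3,4,5,6,7,8}→15
  7 left: {0,2,3,4,6,7,8}→7  {1,3,4,5,6,7,8}→35  {2,3,4,5,6,7,8}→21
  placing 0:a first → 56 extensions
  placing 1:c first → 28 extensions
total linear extensions = 84

84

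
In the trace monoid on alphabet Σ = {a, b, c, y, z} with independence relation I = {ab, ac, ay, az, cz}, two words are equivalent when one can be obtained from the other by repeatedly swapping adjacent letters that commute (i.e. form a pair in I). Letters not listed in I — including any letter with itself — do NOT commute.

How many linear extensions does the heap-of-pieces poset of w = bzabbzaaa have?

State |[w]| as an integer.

0(b) covers ∅
1(z) covers 0:b
2(a) covers ∅
3(b) covers 1:z
4(b) covers 3:b
5(z) covers 4:b
6(a) covers 2:a
7(a) covers 6:a
8(a) covers 7:a
floor of heap: 0:b, 2:a
completions by unplaced set U, small U first (add the entries for U minus each lowest piece of U):
  |U|=1: {5}:1  {8}:1
  |U|=2: {4,5}:1  {5,8}:2  {7,8}:1
  |U|=3: {3,4,5}:1  {4,5,8}:3  {5,7,8}:3  {6,7,8}:1
  |U|=4: {1,3,4,5}:1  {2,6,7,8}:1  {3,4,5,8}:4  {4,5,7,8}:6  {5,6,7,8}:4
  |U|=5: {0,1,3,4,5}:1  {1,3,4,5,8}:5  {2,5,6,7,8}:5  {3,4,5,7,8}:10  {4,5,6,7,8}:10
  |U|=6: {0,1,3,4,5,8}:6  {1,3,4,5,7,8}:15  {2,4,5,6,7,8}:15  {3,4,5,6,7,8}:20
  |U|=7: {0,1,3,4,5,7,8}:21  {1,3,4,5,6,7,8}:35  {2,3,4,5,6,7,8}:35
  start at 0(b): 70
  start at 2(a): 56
sum over floor = 126

126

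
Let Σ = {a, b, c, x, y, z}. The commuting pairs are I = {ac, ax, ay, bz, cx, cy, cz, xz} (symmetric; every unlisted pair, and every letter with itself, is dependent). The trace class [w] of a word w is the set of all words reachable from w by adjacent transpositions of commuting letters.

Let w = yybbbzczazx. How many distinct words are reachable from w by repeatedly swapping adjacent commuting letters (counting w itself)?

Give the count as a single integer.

162

drop 0:y onto floor
drop 1:y onto {0:y}
drop 2:b onto {1:y}
drop 3:b onto {2:b}
drop 4:b onto {3:b}
drop 5:z onto {1:y}
drop 6:c onto {4:b}
drop 7:z onto {5:z}
drop 8:a onto {4:b, 7:z}
drop 9:z onto {8:a}
drop 10:x onto {4:b}
ground layer = {0:y}
drop-orders for the pieces not yet dropped (sum over which currently-grounded one goes next):
  1 to go: {6} 1  {9} 1  {10} 1
  2 to go: {6,9} 2  {6,10} 2  {8,9} 1  {9,10} 2
  3 to go: {6,8,9} 3  {6,9,10} 6  {7,8,9} 1  {8,9,10} 3
  4 to go: {5,7,8,9} 1  {6,7,8,9} 4  {6,8,9,10} 12  {7,8,9,10} 4
  5 to go: {4,6,8,9,10} 12  {5,6,7,8,9} 5  {5,7,8,9,10} 5  {6,7,8,9,10} 20
  6 to go: {3,4,6,8,9,10} 12  {4,6,7,8,9,10} 32  {5,6,7,8,9,10} 30
  7 to go: {2,3,4,6,8,9,10} 12  {3,4,6,7,8,9,10} 44  {4,5,6,7,8,9,10} 62
  8 to go: {2,3,4,6,7,8,9,10} 56  {3,4,5,6,7,8,9,10} 106
  9 to go: {2,3,4,5,6,7,8,9,10} 162
  if 0:y drops first: 162 orders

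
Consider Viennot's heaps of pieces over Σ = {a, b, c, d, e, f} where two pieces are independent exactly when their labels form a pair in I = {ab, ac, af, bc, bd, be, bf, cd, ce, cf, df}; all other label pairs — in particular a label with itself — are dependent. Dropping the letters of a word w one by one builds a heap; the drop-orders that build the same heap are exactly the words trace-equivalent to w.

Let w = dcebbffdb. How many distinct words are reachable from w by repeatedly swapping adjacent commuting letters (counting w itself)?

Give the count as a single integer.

#0=d has no predecessor
#1=c has no predecessor
#2=e depends on [0:d]
#3=b has no predecessor
#4=b depends on [3:b]
#5=f depends on [2:e]
#6=f depends on [5:f]
#7=d depends on [2:e]
#8=b depends on [4:b]
sources: [0:d, 1:c, 3:b]
N(rest) = Σ N(rest − s) over sources s of rest; N(one piece) = 1:
  size 1 → [1]=1  [6]=1  [7]=1  [8]=1
  size 2 → [1,6]=2  [1,7]=2  [1,8]=2  [4,8]=1  [5,6]=1  [6,7]=2  [6,8]=2  [7,8]=2
  size 3 → [1,4,8]=3  [1,5,6]=3  [1,6,7]=6  [1,6,8]=6  [1,7,8]=6  [3,4,8]=1  [4,6,8]=3  [4,7,8]=3  [5,6,7]=3  [5,6,8]=3  [6,7,8]=6
  size 4 → [1,3,4,8]=4  [1,4,6,8]=12  [1,4,7,8]=12  [1,5,6,7]=12  [1,5,6,8]=12  [1,6,7,8]=24  [2,5,6,7]=3  [3,4,6,8]=4  [3,4,7,8]=4  [4,5,6,8]=6  [4,6,7,8]=12  [5,6,7,8]=12
  size 5 → [0,2,5,6,7]=3  [1,2,5,6,7]=15  [1,3,4,6,8]=20  [1,3,4,7,8]=20  [1,4,5,6,8]=30  [1,4,6,7,8]=60  [1,5,6,7,8]=60  [2,5,6,7,8]=15  [3,4,5,6,8]=10  [3,4,6,7,8]=20  [4,5,6,7,8]=30
  size 6 → [0,1,2,5,6,7]=18  [0,2,5,6,7,8]=18  [1,2,5,6,7,8]=90  [1,3,4,5,6,8]=60  [1,3,4,6,7,8]=120  [1,4,5,6,7,8]=180  [2,4,5,6,7,8]=45  [3,4,5,6,7,8]=60
  size 7 → [0,1,2,5,6,7,8]=126  [0,2,4,5,6,7,8]=63  [1,2,4,5,6,7,8]=315  [1,3,4,5,6,7,8]=420  [2,3,4,5,6,7,8]=105
  first=0(d) contributes 840
  first=1(c) contributes 168
  first=3(b) contributes 504
|[w]| = 1512

1512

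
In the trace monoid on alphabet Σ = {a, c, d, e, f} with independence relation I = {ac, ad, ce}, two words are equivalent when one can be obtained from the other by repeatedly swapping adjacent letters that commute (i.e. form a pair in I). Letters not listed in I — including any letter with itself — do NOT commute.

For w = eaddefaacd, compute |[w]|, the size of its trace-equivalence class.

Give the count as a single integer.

#0=e has no predecessor
#1=a depends on [0:e]
#2=d depends on [0:e]
#3=d depends on [2:d]
#4=e depends on [1:a, 3:d]
#5=f depends on [4:e]
#6=a depends on [5:f]
#7=a depends on [6:a]
#8=c depends on [5:f]
#9=d depends on [8:c]
sources: [0:e]
N(rest) = Σ N(rest − s) over sources s of rest; N(one piece) = 1:
  size 1 → [7]=1  [9]=1
  size 2 → [6,7]=1  [7,9]=2  [8,9]=1
  size 3 → [6,7,9]=3  [7,8,9]=3
  size 4 → [6,7,8,9]=6
  size 5 → [5,6,7,8,9]=6
  size 6 → [4,5,6,7,8,9]=6
  size 7 → [1,4,5,6,7,8,9]=6  [3,4,5,6,7,8,9]=6
  size 8 → [1,3,4,5,6,7,8,9]=12  [2,3,4,5,6,7,8,9]=6
  first=0(e) contributes 18

18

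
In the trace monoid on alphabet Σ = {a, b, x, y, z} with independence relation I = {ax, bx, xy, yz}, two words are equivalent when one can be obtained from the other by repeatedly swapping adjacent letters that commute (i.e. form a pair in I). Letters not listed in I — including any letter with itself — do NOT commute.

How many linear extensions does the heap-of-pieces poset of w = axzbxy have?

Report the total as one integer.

#0=a has no predecessor
#1=x has no predecessor
#2=z depends on [0:a, 1:x]
#3=b depends on [2:z]
#4=x depends on [2:z]
#5=y depends on [3:b]
sources: [0:a, 1:x]
N(rest) = Σ N(rest − s) over sources s of rest; N(one piece) = 1:
  size 1 → [4]=1  [5]=1
  size 2 → [3,5]=1  [4,5]=2
  size 3 → [3,4,5]=3
  size 4 → [2,3,4,5]=3
  first=0(a) contributes 3
  first=1(x) contributes 3
|[w]| = 6

6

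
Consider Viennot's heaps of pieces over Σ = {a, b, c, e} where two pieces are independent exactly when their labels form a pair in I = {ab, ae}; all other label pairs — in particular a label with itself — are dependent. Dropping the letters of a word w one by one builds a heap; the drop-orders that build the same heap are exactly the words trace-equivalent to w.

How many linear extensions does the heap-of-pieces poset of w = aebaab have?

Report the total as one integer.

piece 0:a — minimal
piece 1:e — minimal
piece 2:b rests on {1:e}
piece 3:a rests on {0:a}
piece 4:a rests on {3:a}
piece 5:b rests on {2:b}
minimal pieces: {0:a, 1:e}
ways to finish when only these pieces remain (= sum over removing one remaining piece with nothing left below it):
  1 left: {4}→1  {5}→1
  2 left: {2,5}→1  {3,4}→1  {4,5}→2
  3 left: {0,3,4}→1  {1,2,5}→1  {2,4,5}→3  {3,4,5}→3
  4 left: {0,3,4,5}→4  {1,2,4,5}→4  {2,3,4,5}→6
  placing 0:a first → 10 extensions
  placing 1:e first → 10 extensions
total linear extensions = 20

20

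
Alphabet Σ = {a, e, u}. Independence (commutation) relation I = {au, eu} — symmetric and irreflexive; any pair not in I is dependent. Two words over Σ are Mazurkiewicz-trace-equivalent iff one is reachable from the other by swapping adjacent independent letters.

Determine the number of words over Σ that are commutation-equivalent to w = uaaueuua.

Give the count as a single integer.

70

#0=u has no predecessor
#1=a has no predecessor
#2=a depends on [1:a]
#3=u depends on [0:u]
#4=e depends on [2:a]
#5=u depends on [3:u]
#6=u depends on [5:u]
#7=a depends on [4:e]
sources: [0:u, 1:a]
N(rest) = Σ N(rest − s) over sources s of rest; N(one piece) = 1:
  size 1 → [6]=1  [7]=1
  size 2 → [4,7]=1  [5,6]=1  [6,7]=2
  size 3 → [2,4,7]=1  [3,5,6]=1  [4,6,7]=3  [5,6,7]=3
  size 4 → [0,3,5,6]=1  [1,2,4,7]=1  [2,4,6,7]=4  [3,5,6,7]=4  [4,5,6,7]=6
  size 5 → [0,3,5,6,7]=5  [1,2,4,6,7]=5  [2,4,5,6,7]=10  [3,4,5,6,7]=10
  size 6 → [0,3,4,5,6,7]=15  [1,2,4,5,6,7]=15  [2,3,4,5,6,7]=20
  first=0(u) contributes 35
  first=1(a) contributes 35
|[w]| = 70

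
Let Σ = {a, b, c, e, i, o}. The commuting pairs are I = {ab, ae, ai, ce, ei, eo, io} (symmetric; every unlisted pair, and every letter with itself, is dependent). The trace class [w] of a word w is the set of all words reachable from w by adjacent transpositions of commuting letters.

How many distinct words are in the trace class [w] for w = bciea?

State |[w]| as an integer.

piece 0:b — minimal
piece 1:c rests on {0:b}
piece 2:i rests on {1:c}
piece 3:e rests on {0:b}
piece 4:a rests on {1:c}
minimal pieces: {0:b}
ways to finish when only these pieces remain (= sum over removing one remaining piece with nothing left below it):
  1 left: {2}→1  {3}→1  {4}→1
  2 left: {2,3}→2  {2,4}→2  {3,4}→2
  3 left: {1,2,4}→2  {2,3,4}→6
  placing 0:b first → 8 extensions

8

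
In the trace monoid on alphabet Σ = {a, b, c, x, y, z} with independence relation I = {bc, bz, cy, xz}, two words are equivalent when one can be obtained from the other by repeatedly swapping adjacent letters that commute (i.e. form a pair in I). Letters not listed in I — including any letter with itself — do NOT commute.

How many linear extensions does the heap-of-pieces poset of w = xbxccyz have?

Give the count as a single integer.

3

piece 0:x — minimal
piece 1:b rests on {0:x}
piece 2:x rests on {1:b}
piece 3:c rests on {2:x}
piece 4:c rests on {3:c}
piece 5:y rests on {2:x}
piece 6:z rests on {4:c, 5:y}
minimal pieces: {0:x}
ways to finish when only these pieces remain (= sum over removing one remaining piece with nothing left below it):
  1 left: {6}→1
  2 left: {4,6}→1  {5,6}→1
  3 left: {3,4,6}→1  {4,5,6}→2
  4 left: {3,4,5,6}→3
  5 left: {2,3,4,5,6}→3
  placing 0:x first → 3 extensions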